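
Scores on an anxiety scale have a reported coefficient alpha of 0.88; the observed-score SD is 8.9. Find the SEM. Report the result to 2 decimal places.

SEM = 8.90000*√(1 − 0.88000) ≈ 3.08305

3.08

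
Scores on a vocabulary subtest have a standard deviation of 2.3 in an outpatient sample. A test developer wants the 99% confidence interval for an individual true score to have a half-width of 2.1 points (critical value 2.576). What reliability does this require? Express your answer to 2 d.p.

Required SEM = 2.1 / 2.576 ≃ 0.81522
r = 1 − (SEM / SD)² = 1 − (0.81522 / 2.3)² ≃ 1 − 0.12563 ≃ 0.87437

0.87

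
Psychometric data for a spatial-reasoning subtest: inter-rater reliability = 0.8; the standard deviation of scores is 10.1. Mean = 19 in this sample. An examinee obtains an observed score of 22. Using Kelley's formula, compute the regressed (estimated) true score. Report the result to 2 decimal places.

21.40

T̂ = r·X + (1 − r)·M = 0.800·22 + 0.200·19 = 17.600 + 3.800 ≈ 21.400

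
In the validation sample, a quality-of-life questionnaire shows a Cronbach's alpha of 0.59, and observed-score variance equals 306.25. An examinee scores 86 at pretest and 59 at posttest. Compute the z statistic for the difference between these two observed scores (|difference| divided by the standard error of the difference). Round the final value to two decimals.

1.70

σ = 306.25^(1/2) = 17.500
SEM = 17.500 × √(1 − 0.590) = 17.500 × √0.410 ≈ 17.500 × 0.640 ≈ 11.205
SE_diff = SEM × √2 ≈ 11.205 × 1.414 ≈ 15.847
z = 27 / 15.847 ≈ 1.704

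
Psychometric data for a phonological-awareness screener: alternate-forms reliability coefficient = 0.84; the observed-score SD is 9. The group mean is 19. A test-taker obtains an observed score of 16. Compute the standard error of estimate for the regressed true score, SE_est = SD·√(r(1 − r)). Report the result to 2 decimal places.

3.30

SE_est = 9.0000·√[r(1 − r)] ≃ 3.2995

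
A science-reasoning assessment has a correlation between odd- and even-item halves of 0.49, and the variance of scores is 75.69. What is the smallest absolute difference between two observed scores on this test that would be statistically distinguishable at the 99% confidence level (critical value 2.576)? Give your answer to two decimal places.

18.54

σ = 75.69^(1/2) = 8.7000
r_full = 2·0.49 / (1 + 0.49) ≈ 0.6577
SEM = 8.7000 * √(1 − 0.6577) = 8.7000 * √0.3423 ≈ 8.7000 * 0.5850 ≈ 5.0899
Standard error of the difference = 5.0899·√2 ≈ 7.1982
Minimum reliable difference = 2.576 * SE_diff ≈ 2.576 * 7.1982 ≈ 18.5427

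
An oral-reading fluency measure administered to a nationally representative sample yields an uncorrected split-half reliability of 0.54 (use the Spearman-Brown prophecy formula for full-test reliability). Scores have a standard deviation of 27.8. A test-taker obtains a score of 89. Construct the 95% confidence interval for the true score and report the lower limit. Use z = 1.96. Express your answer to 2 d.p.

59.22

Spearman-Brown: r = 2(0.54) / (1 + 0.54) = 1.08000 / 1.54000 ≈ 0.70130
SEM = 27.80000×√(1 − 0.70130) ≈ 15.19369
Half-width = 1.96×15.19369 ≈ 29.77964
Lower limit = 89 − 29.77964 ≈ 59.22036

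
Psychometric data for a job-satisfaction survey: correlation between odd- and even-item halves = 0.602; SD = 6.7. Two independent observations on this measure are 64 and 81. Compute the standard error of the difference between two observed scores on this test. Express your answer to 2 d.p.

4.72

Spearman-Brown: r = 2(0.602) / (1 + 0.602) = 1.2040 / 1.6020 ≈ 0.7516
SEM = 6.7000 × √(1 − 0.7516) = 6.7000 × √0.2484 ≈ 6.7000 × 0.4984 ≈ 3.3395
SE_diff = √2 × SEM ≈ 4.7228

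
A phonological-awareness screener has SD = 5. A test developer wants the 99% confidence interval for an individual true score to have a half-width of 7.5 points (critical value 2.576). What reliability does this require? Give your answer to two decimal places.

SEM needed = half-width / z = 7.5/2.576 ≃ 2.911
r = 1 − (2.911/5)² ≃ 1 − 0.339 ≃ 0.661

0.66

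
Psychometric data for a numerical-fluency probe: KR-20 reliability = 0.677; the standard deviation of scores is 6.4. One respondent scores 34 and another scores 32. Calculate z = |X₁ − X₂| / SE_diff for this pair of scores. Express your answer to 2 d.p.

0.39

The standard error of measurement is 6.400·√(1 − 0.677) ≈ 6.400·0.568 ≈ 3.637.
SE_diff = SEM · √2 ≈ 3.637 · 1.414 ≈ 5.144
z = 2 / 5.144 ≈ 0.389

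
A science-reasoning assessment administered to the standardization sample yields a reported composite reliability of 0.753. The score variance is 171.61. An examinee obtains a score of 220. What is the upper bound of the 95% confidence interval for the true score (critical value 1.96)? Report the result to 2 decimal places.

σ = 171.61^(1/2) = 13.100
SEM = 13.100·√(1 − 0.753) ≈ 6.511
1.96 · SEM ≈ 12.761
Upper bound: 220 + 12.761 = 232.761

232.76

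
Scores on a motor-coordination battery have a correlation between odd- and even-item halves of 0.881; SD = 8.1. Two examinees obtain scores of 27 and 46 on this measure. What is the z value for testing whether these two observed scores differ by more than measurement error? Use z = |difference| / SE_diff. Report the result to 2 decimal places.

6.59

Full-length reliability (Spearman-Brown) = 2(0.881)/(1+0.881) ≈ 0.937
SEM = 8.100·√(1 − 0.937) ≈ 2.037
Standard error of the difference = 2.037·√2 ≈ 2.881
z = 19 / 2.881 ≈ 6.594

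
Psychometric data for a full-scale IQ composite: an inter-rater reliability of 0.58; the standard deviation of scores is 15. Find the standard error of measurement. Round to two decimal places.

SEM = 15.0000*√(1 − 0.5800) ≃ 9.7211

9.72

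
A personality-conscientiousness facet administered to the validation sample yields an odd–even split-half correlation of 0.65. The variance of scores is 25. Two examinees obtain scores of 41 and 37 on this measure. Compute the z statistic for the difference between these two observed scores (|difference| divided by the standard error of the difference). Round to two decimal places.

SD = √25 ≈ 5.00000
Spearman-Brown: r = 2(0.65) / (1 + 0.65) = 1.30000 / 1.65000 ≈ 0.78788
SEM = 5.00000*√(1 − 0.78788) ≈ 2.30283
SE_diff = SEM * √2 ≈ 2.30283 * 1.41421 ≈ 3.25669
z = 4 / 3.25669 ≈ 1.22824

1.23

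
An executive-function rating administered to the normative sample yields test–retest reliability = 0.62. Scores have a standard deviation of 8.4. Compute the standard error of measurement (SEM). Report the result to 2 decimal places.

The standard error of measurement is 8.400×√(1 − 0.620) ≈ 8.400×0.616 ≈ 5.178.

5.18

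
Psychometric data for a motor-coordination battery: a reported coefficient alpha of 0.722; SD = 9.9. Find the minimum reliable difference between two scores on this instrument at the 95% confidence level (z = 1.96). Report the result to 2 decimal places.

14.47

SEM = 9.9000·√(1 − 0.7220) ≃ 5.2198
Standard error of the difference = 5.2198·√2 ≃ 7.3820
Smallest detectable difference = 1.96·7.3820 ≃ 14.4687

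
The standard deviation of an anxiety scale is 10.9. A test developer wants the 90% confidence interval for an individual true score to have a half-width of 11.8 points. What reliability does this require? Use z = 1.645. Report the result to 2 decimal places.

SEM needed = half-width / z = 11.8/1.645 ≈ 7.17325
r = 1 − (SEM / SD)² = 1 − (7.17325 / 10.9)² ≈ 1 − 0.43309 ≈ 0.56691

0.57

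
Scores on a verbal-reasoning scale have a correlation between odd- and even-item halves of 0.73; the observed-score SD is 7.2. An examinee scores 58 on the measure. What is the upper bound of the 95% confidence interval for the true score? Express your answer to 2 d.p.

63.58

Spearman-Brown: r = 2(0.73) / (1 + 0.73) = 1.460 / 1.730 ≈ 0.844
SEM = 7.200 * √(1 − 0.844) = 7.200 * √0.156 ≈ 7.200 * 0.395 ≈ 2.844
Margin = 1.96 * 2.844 ≈ 5.575
Upper limit = 58 + 5.575 ≈ 63.575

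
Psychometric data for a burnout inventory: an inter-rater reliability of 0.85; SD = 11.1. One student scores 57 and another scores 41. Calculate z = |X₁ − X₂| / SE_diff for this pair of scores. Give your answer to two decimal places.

SEM = 11.100·√(1 − 0.850) ≃ 4.299
SE_diff = SEM · √2 ≃ 4.299 · 1.414 ≃ 6.080
z = |57 − 41| / 6.080 = 16 / 6.080 ≃ 2.632

2.63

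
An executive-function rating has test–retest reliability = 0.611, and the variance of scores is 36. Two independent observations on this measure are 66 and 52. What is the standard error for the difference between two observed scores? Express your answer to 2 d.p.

5.29

SD = √36 ≈ 6.000
SEM = 6.000 · √(1 − 0.611) = 6.000 · √0.389 ≈ 6.000 · 0.624 ≈ 3.742
SE_diff = SEM · √2 ≈ 3.742 · 1.414 ≈ 5.292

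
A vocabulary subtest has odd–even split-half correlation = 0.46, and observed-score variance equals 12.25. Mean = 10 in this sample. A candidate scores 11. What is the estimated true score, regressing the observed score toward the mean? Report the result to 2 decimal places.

Spearman-Brown: r = 2(0.46) / (1 + 0.46) = 0.9200 / 1.4600 ≃ 0.6301
T̂ = r·X + (1 − r)·M = 0.6301×11 + 0.3699×10 ≃ 6.9315 + 3.6986 ≃ 10.6301

10.63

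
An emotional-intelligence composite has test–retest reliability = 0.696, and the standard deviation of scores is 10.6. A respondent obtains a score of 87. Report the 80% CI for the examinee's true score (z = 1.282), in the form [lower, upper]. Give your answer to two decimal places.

SEM = 10.6000×√(1 − 0.6960) ≃ 5.8444
1.282 × SEM ≃ 7.4926
CI = 87 ± 7.4926 → [79.5074, 94.4926]

[79.51, 94.49]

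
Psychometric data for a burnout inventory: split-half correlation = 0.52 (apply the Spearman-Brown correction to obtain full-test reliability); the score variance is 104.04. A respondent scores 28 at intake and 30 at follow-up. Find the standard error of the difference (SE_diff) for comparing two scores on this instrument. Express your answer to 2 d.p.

SD = √104.04 ≈ 10.2000
r_full = 2·0.52 / (1 + 0.52) ≈ 0.6842
The standard error of measurement is 10.2000×√(1 − 0.6842) ≈ 10.2000×0.5620 ≈ 5.7319.
SE_diff = SEM × √2 ≈ 5.7319 × 1.4142 ≈ 8.1061

8.11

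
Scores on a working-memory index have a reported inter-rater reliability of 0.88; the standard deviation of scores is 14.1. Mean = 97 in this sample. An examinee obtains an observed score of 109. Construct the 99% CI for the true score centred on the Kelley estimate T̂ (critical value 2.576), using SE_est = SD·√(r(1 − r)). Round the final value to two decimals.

[95.76, 119.36]

Estimated true score = 0.8800·109 + (1 − 0.8800)·97 ≈ 107.5600
SE_est = SD · √(r(1 − r)) = 14.1000 · √0.1056 ≈ 14.1000 · 0.3250 ≈ 4.5820
99% CI: 107.5600 ± 11.8031 ≈ (95.7569, 119.3631)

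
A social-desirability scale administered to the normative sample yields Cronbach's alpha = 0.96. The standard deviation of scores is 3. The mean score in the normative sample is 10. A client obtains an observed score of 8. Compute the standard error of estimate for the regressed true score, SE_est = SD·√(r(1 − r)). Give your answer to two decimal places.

0.59

SE_est = SD · √(r(1 − r)) = 3.0000 · √0.0384 ≈ 3.0000 · 0.1960 ≈ 0.5879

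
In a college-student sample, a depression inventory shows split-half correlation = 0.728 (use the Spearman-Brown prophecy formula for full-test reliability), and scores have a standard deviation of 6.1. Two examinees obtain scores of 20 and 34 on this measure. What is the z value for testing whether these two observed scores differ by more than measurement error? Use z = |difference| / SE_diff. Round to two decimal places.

4.09

r_full = 2·0.728 / (1 + 0.728) ≈ 0.8426
SEM = 6.1000·√(1 − 0.8426) ≈ 2.4202
Standard error of the difference = 2.4202·√2 ≈ 3.4226
z = 14 / 3.4226 ≈ 4.0904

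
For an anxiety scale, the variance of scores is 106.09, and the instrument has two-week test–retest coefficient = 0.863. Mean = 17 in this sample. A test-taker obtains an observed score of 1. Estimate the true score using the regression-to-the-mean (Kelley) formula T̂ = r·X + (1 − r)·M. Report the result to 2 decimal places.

3.19

T̂ = 0.86300(1) + 0.13700(17) ≃ 3.19200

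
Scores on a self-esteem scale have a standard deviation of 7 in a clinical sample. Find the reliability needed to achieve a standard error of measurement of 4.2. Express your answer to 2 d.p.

Required reliability = 1 − (SEM/SD)² = 1 − 0.3600 ≃ 0.6400

0.64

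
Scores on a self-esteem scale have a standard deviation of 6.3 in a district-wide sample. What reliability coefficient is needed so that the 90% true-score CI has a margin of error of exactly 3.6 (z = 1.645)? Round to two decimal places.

0.88

Required SEM = 3.6 / 1.645 ≃ 2.18845
r = 1 − (2.18845/6.3)² ≃ 1 − 0.12067 ≃ 0.87933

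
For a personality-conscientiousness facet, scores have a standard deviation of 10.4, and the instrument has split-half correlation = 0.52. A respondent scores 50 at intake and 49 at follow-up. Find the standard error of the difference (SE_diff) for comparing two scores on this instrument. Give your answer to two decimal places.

8.27

Spearman-Brown: r = 2(0.52) / (1 + 0.52) = 1.04000 / 1.52000 ≈ 0.68421
SEM = 10.40000 * √(1 − 0.68421) = 10.40000 * √0.31579 ≈ 10.40000 * 0.56195 ≈ 5.84430
SE_diff = √2 * SEM ≈ 8.26508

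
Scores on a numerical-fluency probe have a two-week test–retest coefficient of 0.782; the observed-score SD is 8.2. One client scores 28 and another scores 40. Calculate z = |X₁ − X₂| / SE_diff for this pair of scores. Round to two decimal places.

The standard error of measurement is 8.2000×√(1 − 0.7820) ≈ 8.2000×0.4669 ≈ 3.8286.
Standard error of the difference = 3.8286·√2 ≈ 5.4145
z = |28 − 40| / 5.4145 = 12 / 5.4145 ≈ 2.2163

2.22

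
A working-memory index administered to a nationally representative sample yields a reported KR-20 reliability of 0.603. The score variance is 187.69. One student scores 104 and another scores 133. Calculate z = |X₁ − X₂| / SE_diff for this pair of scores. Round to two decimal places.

SD = √187.69 = 13.700
SEM = 13.700 × √(1 − 0.603) = 13.700 × √0.397 ≃ 13.700 × 0.630 ≃ 8.632
SE_diff = √2 × SEM ≃ 12.208
z = 29 / 12.208 ≃ 2.376

2.38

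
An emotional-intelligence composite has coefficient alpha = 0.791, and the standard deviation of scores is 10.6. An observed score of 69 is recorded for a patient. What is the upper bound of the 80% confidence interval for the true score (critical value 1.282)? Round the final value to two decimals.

SEM = 10.600 * √(1 − 0.791) = 10.600 * √0.209 ≃ 10.600 * 0.457 ≃ 4.846
Margin = 1.282 * 4.846 ≃ 6.213
Upper bound: 69 + 6.213 = 75.213

75.21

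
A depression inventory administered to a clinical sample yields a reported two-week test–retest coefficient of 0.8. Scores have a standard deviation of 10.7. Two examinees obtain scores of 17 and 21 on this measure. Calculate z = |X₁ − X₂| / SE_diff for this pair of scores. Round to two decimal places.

0.59

SEM = 10.7000 × √(1 − 0.8000) = 10.7000 × √0.2000 ≈ 10.7000 × 0.4472 ≈ 4.7852
SE_diff = SEM × √2 ≈ 4.7852 × 1.4142 ≈ 6.7673
z = 4 / 6.7673 ≈ 0.5911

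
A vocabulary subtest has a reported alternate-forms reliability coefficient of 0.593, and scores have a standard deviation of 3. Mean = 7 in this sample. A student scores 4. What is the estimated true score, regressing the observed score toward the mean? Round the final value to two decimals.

T̂ = r·X + (1 − r)·M = 0.59300×4 + 0.40700×7 = 2.37200 + 2.84900 ≃ 5.22100

5.22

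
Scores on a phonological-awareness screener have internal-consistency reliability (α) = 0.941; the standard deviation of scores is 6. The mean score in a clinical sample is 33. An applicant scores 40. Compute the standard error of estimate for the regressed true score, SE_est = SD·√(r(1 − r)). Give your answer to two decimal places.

1.41

SE_est = SD × √(r(1 − r)) = 6.00000 × √0.05552 ≈ 6.00000 × 0.23562 ≈ 1.41375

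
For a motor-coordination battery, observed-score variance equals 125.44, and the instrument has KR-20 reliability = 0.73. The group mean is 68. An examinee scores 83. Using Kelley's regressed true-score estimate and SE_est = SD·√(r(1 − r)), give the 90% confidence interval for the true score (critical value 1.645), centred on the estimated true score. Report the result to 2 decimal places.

SD = √125.44 = 11.200
Estimated true score = 0.730*83 + (1 − 0.730)*68 ≈ 78.950
SE_est = SD * √(r(1 − r)) = 11.200 * √0.197 ≈ 11.200 * 0.444 ≈ 4.972
90% CI: 78.950 ± 8.180 ≈ (70.770, 87.130)

[70.77, 87.13]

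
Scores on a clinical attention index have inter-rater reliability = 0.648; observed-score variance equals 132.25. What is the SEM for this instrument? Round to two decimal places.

σ = 132.25^(1/2) = 11.5000
The standard error of measurement is 11.5000×√(1 − 0.6480) ≈ 11.5000×0.5933 ≈ 6.8229.

6.82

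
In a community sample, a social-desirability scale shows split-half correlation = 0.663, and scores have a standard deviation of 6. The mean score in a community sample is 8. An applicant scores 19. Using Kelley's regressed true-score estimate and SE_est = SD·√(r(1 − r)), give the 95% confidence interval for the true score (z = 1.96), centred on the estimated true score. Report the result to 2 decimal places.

[12.04, 21.50]

r_full = 2·0.663 / (1 + 0.663) ≈ 0.79735
Estimated true score = 0.79735·19 + (1 − 0.79735)·8 ≈ 16.77090
SE_est = SD · √(r(1 − r)) = 6.00000 · √0.16158 ≈ 6.00000 · 0.40197 ≈ 2.41182
CI = 16.77090 ± 1.96 · 2.41182 → [12.04372, 21.49807]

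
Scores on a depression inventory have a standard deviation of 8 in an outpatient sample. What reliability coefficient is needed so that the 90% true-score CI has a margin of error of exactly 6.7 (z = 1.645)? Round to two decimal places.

0.74

Required SEM = 6.7 / 1.645 ≈ 4.07295
r = 1 − (4.07295/8)² ≈ 1 − 0.25920 ≈ 0.74080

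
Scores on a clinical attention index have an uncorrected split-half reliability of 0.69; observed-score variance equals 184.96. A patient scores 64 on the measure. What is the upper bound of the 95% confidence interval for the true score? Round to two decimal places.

SD = √184.96 ≈ 13.6000
Full-length reliability (Spearman-Brown) = 2(0.69)/(1+0.69) ≈ 0.8166
SEM = 13.6000 * √(1 − 0.8166) = 13.6000 * √0.1834 ≈ 13.6000 * 0.4283 ≈ 5.8247
1.96 * SEM ≈ 11.4165
Upper bound: 64 + 11.4165 = 75.4165

75.42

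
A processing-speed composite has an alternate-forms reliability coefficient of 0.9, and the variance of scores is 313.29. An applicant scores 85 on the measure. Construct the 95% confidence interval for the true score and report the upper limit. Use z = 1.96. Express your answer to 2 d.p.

SD = √313.29 ≈ 17.70000
SEM = 17.70000×√(1 − 0.90000) ≈ 5.59723
Half-width = 1.96×5.59723 ≈ 10.97057
Upper bound: 85 + 10.97057 = 95.97057

95.97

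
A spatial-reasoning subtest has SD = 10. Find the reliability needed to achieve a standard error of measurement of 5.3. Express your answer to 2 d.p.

0.72

r = 1 − (SEM / SD)² = 1 − (5.3000 / 10)² ≈ 1 − 0.2809 ≈ 0.7191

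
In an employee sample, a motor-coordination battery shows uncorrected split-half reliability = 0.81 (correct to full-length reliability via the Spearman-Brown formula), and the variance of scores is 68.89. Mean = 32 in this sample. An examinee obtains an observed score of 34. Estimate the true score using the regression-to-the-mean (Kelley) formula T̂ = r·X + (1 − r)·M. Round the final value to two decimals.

Spearman-Brown: r = 2(0.81) / (1 + 0.81) = 1.6200 / 1.8100 ≈ 0.8950
T̂ = r·X + (1 − r)·M = 0.8950*34 + 0.1050*32 ≈ 30.4309 + 3.3591 ≈ 33.7901

33.79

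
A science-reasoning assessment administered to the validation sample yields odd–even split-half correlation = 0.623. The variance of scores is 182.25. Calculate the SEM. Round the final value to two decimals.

SD = √182.25 ≈ 13.500
r_full = 2·0.623 / (1 + 0.623) ≈ 0.768
The standard error of measurement is 13.500·√(1 − 0.768) ≈ 13.500·0.482 ≈ 6.506.

6.51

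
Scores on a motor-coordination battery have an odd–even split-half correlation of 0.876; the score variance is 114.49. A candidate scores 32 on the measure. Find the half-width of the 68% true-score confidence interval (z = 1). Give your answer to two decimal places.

σ = 114.49^(1/2) = 10.70000
r_full = 2·0.876 / (1 + 0.876) ≈ 0.93390
SEM = 10.70000 · √(1 − 0.93390) = 10.70000 · √0.06610 ≈ 10.70000 · 0.25710 ≈ 2.75092
Half-width = 1·2.75092 ≈ 2.75092

2.75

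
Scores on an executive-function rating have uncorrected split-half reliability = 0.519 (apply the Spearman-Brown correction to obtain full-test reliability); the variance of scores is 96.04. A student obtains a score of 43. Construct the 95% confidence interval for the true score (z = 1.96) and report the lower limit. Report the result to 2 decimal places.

32.19

SD = √96.04 ≃ 9.800
Spearman-Brown: r = 2(0.519) / (1 + 0.519) = 1.038 / 1.519 ≃ 0.683
The standard error of measurement is 9.800×√(1 − 0.683) ≃ 9.800×0.563 ≃ 5.515.
1.96 × SEM ≃ 10.809
Lower bound: 43 − 10.809 = 32.191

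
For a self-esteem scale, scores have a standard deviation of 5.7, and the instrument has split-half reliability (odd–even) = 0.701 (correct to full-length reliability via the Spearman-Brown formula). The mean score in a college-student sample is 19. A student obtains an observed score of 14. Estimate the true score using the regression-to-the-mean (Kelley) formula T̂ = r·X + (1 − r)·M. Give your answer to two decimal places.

r_full = 2·0.701 / (1 + 0.701) ≈ 0.82422
T̂ = r·X + (1 − r)·M = 0.82422×14 + 0.17578×19 ≈ 11.53909 + 3.33980 ≈ 14.87889

14.88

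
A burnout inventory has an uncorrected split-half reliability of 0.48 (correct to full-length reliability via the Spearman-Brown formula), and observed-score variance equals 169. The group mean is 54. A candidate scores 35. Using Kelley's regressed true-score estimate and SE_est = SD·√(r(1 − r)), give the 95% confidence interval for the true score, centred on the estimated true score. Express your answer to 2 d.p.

[29.51, 53.84]

SD = √169 = 13.00000
Full-length reliability (Spearman-Brown) = 2(0.48)/(1+0.48) ≈ 0.64865
T̂ = r·X + (1 − r)·M = 0.64865*35 + 0.35135*54 ≈ 22.70270 + 18.97297 ≈ 41.67568
SE_est = SD * √(r(1 − r)) = 13.00000 * √0.22790 ≈ 13.00000 * 0.47739 ≈ 6.20610
95% CI: 41.67568 ± 12.16396 ≈ (29.51172, 53.83964)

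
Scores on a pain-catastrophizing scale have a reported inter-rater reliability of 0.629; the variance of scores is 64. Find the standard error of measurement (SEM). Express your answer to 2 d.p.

4.87

SD = √64 = 8.00000
SEM = 8.00000 * √(1 − 0.62900) = 8.00000 * √0.37100 ≈ 8.00000 * 0.60910 ≈ 4.87278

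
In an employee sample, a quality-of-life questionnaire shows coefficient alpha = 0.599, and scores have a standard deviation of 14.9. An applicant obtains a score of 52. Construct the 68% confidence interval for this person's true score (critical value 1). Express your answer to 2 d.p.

SEM = 14.9000 × √(1 − 0.5990) = 14.9000 × √0.4010 ≈ 14.9000 × 0.6332 ≈ 9.4354
Margin = 1 × 9.4354 ≈ 9.4354
CI = 52 ± 9.4354 → [42.5646, 61.4354]

[42.56, 61.44]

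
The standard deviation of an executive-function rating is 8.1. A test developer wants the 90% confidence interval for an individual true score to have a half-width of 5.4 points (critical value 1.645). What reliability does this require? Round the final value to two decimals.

0.84

SEM needed = half-width / z = 5.4/1.645 ≈ 3.2827
Required reliability = 1 − (SEM/SD)² = 1 − 0.1642 ≈ 0.8358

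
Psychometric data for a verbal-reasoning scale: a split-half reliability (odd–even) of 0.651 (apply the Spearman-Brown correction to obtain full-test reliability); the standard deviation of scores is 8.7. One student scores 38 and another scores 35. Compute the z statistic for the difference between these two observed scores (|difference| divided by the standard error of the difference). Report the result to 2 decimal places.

0.53

Spearman-Brown: r = 2(0.651) / (1 + 0.651) = 1.3020 / 1.6510 ≈ 0.7886
SEM = 8.7000*√(1 − 0.7886) ≈ 4.0000
SE_diff = SEM * √2 ≈ 4.0000 * 1.4142 ≈ 5.6568
z = 3 / 5.6568 ≈ 0.5303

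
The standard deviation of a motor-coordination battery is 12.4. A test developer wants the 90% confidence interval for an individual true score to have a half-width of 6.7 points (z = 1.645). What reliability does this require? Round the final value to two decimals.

Required SEM = 6.7 / 1.645 ≈ 4.0729
r = 1 − (SEM / SD)² = 1 − (4.0729 / 12.4)² ≈ 1 − 0.1079 ≈ 0.8921

0.89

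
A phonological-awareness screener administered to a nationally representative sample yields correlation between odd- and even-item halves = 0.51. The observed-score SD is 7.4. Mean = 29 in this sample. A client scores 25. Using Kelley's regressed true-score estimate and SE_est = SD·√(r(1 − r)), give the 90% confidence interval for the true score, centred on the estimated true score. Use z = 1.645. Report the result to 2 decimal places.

[20.60, 32.00]

r_full = 2·0.51 / (1 + 0.51) ≃ 0.675
Estimated true score = 0.675×25 + (1 − 0.675)×29 ≃ 26.298
SE_est = SD × √(r(1 − r)) = 7.400 × √0.219 ≃ 7.400 × 0.468 ≃ 3.465
CI = 26.298 ± 1.645 × 3.465 → [20.599, 31.997]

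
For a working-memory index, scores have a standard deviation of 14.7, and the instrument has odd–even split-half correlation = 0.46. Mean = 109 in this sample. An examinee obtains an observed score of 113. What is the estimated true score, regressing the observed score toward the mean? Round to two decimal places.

Full-length reliability (Spearman-Brown) = 2(0.46)/(1+0.46) ≈ 0.6301
T̂ = 0.6301(113) + 0.3699(109) ≈ 111.5205

111.52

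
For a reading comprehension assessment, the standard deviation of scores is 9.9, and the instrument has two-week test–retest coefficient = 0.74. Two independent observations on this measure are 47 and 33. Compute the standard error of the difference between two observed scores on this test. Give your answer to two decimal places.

SEM = 9.90000*√(1 − 0.74000) ≈ 5.04803
Standard error of the difference = 5.04803·√2 ≈ 7.13899

7.14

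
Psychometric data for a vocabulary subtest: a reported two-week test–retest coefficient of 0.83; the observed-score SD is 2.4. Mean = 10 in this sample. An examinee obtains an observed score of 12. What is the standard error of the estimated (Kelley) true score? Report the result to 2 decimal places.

0.90

SE_est = SD * √(r(1 − r)) = 2.4000 * √0.1411 ≈ 2.4000 * 0.3756 ≈ 0.9015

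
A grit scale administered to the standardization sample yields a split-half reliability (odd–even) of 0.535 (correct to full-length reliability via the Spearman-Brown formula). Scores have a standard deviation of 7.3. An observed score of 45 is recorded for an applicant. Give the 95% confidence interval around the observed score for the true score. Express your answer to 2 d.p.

Spearman-Brown: r = 2(0.535) / (1 + 0.535) = 1.07000 / 1.53500 ≃ 0.69707
SEM = 7.30000 · √(1 − 0.69707) = 7.30000 · √0.30293 ≃ 7.30000 · 0.55039 ≃ 4.01786
1.96 · SEM ≃ 7.87501
Interval: (37.12499, 52.87501)

[37.12, 52.88]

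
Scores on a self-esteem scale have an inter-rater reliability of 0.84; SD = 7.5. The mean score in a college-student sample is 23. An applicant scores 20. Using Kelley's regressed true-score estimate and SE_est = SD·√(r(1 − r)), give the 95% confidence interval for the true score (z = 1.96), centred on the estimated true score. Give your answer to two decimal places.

[15.09, 25.87]

T̂ = r·X + (1 − r)·M = 0.840*20 + 0.160*23 = 16.800 + 3.680 ≈ 20.480
SE_est = 7.500·√[r(1 − r)] ≈ 2.750
95% CI: 20.480 ± 5.389 ≈ (15.091, 25.869)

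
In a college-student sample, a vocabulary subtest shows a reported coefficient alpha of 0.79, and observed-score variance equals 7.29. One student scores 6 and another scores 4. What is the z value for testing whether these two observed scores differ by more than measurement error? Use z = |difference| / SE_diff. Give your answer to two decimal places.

SD = √7.29 ≈ 2.70000
SEM = 2.70000 × √(1 − 0.79000) = 2.70000 × √0.21000 ≈ 2.70000 × 0.45826 ≈ 1.23730
Standard error of the difference = 1.23730·√2 ≈ 1.74980
z = 2 / 1.74980 ≈ 1.14299

1.14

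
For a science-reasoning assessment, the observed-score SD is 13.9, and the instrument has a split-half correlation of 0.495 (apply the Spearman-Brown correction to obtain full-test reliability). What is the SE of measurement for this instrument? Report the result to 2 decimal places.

8.08

Full-length reliability (Spearman-Brown) = 2(0.495)/(1+0.495) ≈ 0.6622
SEM = 13.9000 * √(1 − 0.6622) = 13.9000 * √0.3378 ≈ 13.9000 * 0.5812 ≈ 8.0787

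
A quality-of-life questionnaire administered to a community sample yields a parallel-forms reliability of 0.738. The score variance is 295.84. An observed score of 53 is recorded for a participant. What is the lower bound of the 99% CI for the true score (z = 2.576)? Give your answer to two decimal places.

σ = 295.84^(1/2) = 17.200
SEM = 17.200 × √(1 − 0.738) = 17.200 × √0.262 ≈ 17.200 × 0.512 ≈ 8.804
2.576 × SEM ≈ 22.679
Lower bound: 53 − 22.679 = 30.321

30.32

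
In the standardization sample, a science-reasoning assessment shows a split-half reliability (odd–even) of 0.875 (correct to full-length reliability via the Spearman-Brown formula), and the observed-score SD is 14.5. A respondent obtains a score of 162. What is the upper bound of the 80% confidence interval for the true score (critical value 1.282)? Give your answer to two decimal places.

166.80

Full-length reliability (Spearman-Brown) = 2(0.875)/(1+0.875) ≈ 0.933
SEM = 14.500 · √(1 − 0.933) = 14.500 · √0.067 ≈ 14.500 · 0.258 ≈ 3.744
Margin = 1.282 · 3.744 ≈ 4.800
Upper limit = 162 + 4.800 ≈ 166.800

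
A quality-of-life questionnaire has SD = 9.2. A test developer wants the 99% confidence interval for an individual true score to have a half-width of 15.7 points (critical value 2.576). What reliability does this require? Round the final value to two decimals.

0.56

Required SEM = 15.7 / 2.576 ≈ 6.0947
Required reliability = 1 − (SEM/SD)² = 1 − 0.4389 ≈ 0.5611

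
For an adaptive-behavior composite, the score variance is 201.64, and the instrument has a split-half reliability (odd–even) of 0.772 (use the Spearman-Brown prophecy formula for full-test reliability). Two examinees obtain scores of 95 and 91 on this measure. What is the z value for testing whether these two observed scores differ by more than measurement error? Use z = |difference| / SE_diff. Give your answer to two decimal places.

σ = 201.64^(1/2) = 14.20000
Spearman-Brown: r = 2(0.772) / (1 + 0.772) = 1.54400 / 1.77200 ≈ 0.87133
SEM = 14.20000 · √(1 − 0.87133) = 14.20000 · √0.12867 ≈ 14.20000 · 0.35870 ≈ 5.09359
Standard error of the difference = 5.09359·√2 ≈ 7.20342
z = 4 / 7.20342 ≈ 0.55529

0.56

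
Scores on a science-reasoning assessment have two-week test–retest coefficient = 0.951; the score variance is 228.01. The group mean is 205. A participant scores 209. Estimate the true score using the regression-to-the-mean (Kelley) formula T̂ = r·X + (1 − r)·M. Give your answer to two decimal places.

T̂ = r·X + (1 − r)·M = 0.9510·209 + 0.0490·205 = 198.7590 + 10.0450 ≈ 208.8040

208.80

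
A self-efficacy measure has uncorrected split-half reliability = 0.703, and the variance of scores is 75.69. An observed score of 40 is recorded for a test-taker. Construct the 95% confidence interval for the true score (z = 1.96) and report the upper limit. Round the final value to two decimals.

σ = 75.69^(1/2) = 8.70000
Spearman-Brown: r = 2(0.703) / (1 + 0.703) = 1.40600 / 1.70300 ≈ 0.82560
The standard error of measurement is 8.70000×√(1 − 0.82560) ≈ 8.70000×0.41761 ≈ 3.63321.
Half-width = 1.96×3.63321 ≈ 7.12109
Upper limit = 40 + 7.12109 ≈ 47.12109

47.12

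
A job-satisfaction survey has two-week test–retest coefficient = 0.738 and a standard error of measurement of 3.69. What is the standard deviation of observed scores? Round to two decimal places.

7.21

SD = SEM / √(1 − r) = 3.69 / √0.2620 ≈ 3.69 / 0.5119 ≈ 7.2090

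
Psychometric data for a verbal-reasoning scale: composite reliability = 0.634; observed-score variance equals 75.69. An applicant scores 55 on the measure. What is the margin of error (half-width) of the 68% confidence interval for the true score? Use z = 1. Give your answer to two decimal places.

5.26

SD = √75.69 ≃ 8.7000
The standard error of measurement is 8.7000*√(1 − 0.6340) ≃ 8.7000*0.6050 ≃ 5.2633.
Margin = 1 * 5.2633 ≃ 5.2633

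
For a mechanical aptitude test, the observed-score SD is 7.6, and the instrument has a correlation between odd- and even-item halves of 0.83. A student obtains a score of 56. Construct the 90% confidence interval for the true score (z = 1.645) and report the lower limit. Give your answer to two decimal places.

r_full = 2·0.83 / (1 + 0.83) ≈ 0.9071
The standard error of measurement is 7.6000×√(1 − 0.9071) ≈ 7.6000×0.3048 ≈ 2.3164.
Half-width = 1.645×2.3164 ≈ 3.8105
Lower limit = 56 − 3.8105 ≈ 52.1895

52.19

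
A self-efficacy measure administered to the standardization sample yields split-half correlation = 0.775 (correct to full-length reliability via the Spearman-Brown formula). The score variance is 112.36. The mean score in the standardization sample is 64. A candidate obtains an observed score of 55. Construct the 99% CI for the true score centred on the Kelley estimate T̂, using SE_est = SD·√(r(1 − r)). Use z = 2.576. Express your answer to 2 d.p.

SD = √112.36 = 10.6000
r_full = 2·0.775 / (1 + 0.775) ≈ 0.8732
Estimated true score = 0.8732×55 + (1 − 0.8732)×64 ≈ 56.1408
SE_est = SD × √(r(1 − r)) = 10.6000 × √0.1107 ≈ 10.6000 × 0.3327 ≈ 3.5267
99% CI: 56.1408 ± 9.0847 ≈ (47.0561, 65.2255)

[47.06, 65.23]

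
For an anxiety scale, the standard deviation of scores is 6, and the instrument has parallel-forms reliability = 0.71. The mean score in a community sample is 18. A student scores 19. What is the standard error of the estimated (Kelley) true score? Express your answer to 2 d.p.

SE_est = SD × √(r(1 − r)) = 6.00000 × √0.20590 ≈ 6.00000 × 0.45376 ≈ 2.72257

2.72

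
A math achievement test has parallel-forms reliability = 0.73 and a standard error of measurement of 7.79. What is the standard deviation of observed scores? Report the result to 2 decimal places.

σ = SEM·(1 − r)^(−1/2) ≈ 7.79×1.925 ≈ 14.992

14.99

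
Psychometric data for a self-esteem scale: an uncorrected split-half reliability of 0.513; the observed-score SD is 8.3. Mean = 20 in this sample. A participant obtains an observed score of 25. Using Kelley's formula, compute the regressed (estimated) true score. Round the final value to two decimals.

r_full = 2·0.513 / (1 + 0.513) ≈ 0.678
T̂ = r·X + (1 − r)·M = 0.678*25 + 0.322*20 ≈ 16.953 + 6.438 ≈ 23.391

23.39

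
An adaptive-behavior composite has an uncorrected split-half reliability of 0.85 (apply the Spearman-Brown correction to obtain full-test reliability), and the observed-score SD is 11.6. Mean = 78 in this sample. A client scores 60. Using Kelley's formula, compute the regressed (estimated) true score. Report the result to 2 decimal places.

r_full = 2·0.85 / (1 + 0.85) ≈ 0.9189
T̂ = 0.9189(60) + 0.0811(78) ≈ 61.4595

61.46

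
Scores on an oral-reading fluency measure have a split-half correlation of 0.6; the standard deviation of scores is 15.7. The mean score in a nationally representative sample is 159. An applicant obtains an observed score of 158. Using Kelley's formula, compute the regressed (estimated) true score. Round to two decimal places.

158.25

Full-length reliability (Spearman-Brown) = 2(0.6)/(1+0.6) ≈ 0.750
Estimated true score = 0.750·158 + (1 − 0.750)·159 ≈ 158.250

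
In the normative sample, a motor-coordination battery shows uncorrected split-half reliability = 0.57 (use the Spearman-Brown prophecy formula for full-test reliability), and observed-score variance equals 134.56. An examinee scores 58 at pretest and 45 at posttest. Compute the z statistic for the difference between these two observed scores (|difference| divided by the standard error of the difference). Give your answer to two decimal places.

1.51

σ = 134.56^(1/2) = 11.6000
r_full = 2·0.57 / (1 + 0.57) ≈ 0.7261
SEM = 11.6000 · √(1 − 0.7261) = 11.6000 · √0.2739 ≈ 11.6000 · 0.5233 ≈ 6.0708
SE_diff = SEM · √2 ≈ 6.0708 · 1.4142 ≈ 8.5853
z = 13 / 8.5853 ≈ 1.5142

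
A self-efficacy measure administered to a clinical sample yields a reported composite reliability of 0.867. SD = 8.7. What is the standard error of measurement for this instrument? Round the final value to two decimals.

3.17

SEM = 8.7000 × √(1 − 0.8670) = 8.7000 × √0.1330 ≃ 8.7000 × 0.3647 ≃ 3.1728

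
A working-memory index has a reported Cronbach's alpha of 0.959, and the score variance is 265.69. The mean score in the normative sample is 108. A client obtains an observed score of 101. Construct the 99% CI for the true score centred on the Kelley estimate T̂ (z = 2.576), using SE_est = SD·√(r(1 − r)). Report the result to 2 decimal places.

[92.96, 109.61]

SD = √265.69 ≈ 16.3000
T̂ = r·X + (1 − r)·M = 0.9590·101 + 0.0410·108 = 96.8590 + 4.4280 ≈ 101.2870
SE_est = 16.3000·√(0.9590·0.0410) ≈ 3.2321
CI = 101.2870 ± 2.576 · 3.2321 → [92.9610, 109.6130]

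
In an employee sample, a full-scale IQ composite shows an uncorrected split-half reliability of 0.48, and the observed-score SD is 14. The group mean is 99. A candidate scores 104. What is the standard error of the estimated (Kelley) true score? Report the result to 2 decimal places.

6.68

r_full = 2·0.48 / (1 + 0.48) ≈ 0.64865
SE_est = 14.00000·√[r(1 − r)] ≈ 6.68349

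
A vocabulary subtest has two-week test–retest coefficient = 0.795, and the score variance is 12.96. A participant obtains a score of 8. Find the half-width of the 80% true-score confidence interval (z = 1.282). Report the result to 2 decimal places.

2.09

SD = √12.96 = 3.600
SEM = 3.600·√(1 − 0.795) ≈ 1.630
Half-width = 1.282·1.630 ≈ 2.090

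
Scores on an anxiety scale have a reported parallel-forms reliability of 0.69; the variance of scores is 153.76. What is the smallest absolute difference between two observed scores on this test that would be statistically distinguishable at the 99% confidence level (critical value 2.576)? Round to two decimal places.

SD = √153.76 ≈ 12.400
SEM = 12.400*√(1 − 0.690) ≈ 6.904
Standard error of the difference = 6.904·√2 ≈ 9.764
Minimum reliable difference = 2.576 * SE_diff ≈ 2.576 * 9.764 ≈ 25.151

25.15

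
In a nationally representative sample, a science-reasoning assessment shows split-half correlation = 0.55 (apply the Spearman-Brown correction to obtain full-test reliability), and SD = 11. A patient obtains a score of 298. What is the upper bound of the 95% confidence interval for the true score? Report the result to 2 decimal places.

309.62

r_full = 2·0.55 / (1 + 0.55) ≈ 0.70968
SEM = 11.00000·√(1 − 0.70968) ≈ 5.92697
Margin = 1.96 · 5.92697 ≈ 11.61687
Upper limit = 298 + 11.61687 ≈ 309.61687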